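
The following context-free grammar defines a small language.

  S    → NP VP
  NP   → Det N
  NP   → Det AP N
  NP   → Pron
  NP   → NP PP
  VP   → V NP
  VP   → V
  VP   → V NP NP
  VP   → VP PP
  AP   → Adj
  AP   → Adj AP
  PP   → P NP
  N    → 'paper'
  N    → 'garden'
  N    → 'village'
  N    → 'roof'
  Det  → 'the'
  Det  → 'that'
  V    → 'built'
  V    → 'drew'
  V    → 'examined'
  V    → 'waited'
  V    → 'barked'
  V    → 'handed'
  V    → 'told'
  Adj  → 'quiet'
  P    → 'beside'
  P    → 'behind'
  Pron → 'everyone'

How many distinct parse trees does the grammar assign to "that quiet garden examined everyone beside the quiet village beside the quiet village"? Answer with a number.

5

Two of the 5 distinct bracketings:
[S [NP [Det that] [AP [Adj quiet]] [N garden]] [VP [V examined] [NP [NP [Pron everyone]] [PP [P beside] [NP [NP [Det the] [AP [Adj quiet]] [N village]] [PP [P beside] [NP [Det the] [AP [Adj quiet]] [N village]]]]]]]]
[S [NP [Det that] [AP [Adj quiet]] [N garden]] [VP [V examined] [NP [NP [NP [Pron everyone]] [PP [P beside] [NP [Det the] [AP [Adj quiet]] [N village]]]] [PP [P beside] [NP [Det the] [AP [Adj quiet]] [N village]]]]]]
The trees differ in how a recursive rule is bracketed over the same span.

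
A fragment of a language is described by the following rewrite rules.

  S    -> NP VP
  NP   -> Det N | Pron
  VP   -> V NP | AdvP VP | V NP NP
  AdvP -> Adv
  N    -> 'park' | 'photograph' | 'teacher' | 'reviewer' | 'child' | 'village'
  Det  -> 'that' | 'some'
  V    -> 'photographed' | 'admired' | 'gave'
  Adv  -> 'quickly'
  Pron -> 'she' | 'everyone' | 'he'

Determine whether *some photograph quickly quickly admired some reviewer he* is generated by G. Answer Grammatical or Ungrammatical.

Grammatical

S
  NP
    Det: some
    N: photograph
  VP
    AdvP
      Adv: quickly
    VP
      AdvP
        Adv: quickly
      VP
        V: admired
        NP
          Det: some
          N: reviewer
        NP
          Pron: he
Every word is introduced by a lexical rule and the phrasal rules combine the resulting categories into a single S.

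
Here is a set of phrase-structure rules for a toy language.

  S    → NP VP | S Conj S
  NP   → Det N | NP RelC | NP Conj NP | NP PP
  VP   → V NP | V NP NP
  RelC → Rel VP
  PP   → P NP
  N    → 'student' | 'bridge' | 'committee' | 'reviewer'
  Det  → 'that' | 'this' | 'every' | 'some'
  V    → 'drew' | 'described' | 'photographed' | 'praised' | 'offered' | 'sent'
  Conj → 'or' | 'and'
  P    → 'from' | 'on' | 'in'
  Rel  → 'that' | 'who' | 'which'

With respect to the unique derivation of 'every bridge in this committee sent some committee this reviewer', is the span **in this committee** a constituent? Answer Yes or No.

Yes

[S [NP [NP [Det every] [N bridge]] [PP [P in] [NP [Det this] [N committee]]]] [VP [V sent] [NP [Det some] [N committee]] [NP [Det this] [N reviewer]]]]
The words 'in this committee' are exhaustively dominated by a single PP node (built by PP → P NP), so they form a constituent.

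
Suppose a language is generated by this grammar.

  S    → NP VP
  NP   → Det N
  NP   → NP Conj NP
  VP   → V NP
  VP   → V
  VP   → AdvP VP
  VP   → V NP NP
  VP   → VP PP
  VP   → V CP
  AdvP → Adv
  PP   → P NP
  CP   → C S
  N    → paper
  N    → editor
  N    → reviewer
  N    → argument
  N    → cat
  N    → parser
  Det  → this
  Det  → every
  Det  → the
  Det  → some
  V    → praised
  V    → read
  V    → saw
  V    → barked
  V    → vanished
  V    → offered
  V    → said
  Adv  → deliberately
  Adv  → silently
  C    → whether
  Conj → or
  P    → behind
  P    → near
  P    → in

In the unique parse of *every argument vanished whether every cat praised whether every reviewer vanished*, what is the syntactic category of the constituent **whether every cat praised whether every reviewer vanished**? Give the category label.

CP

[S [NP [Det every] [N argument]] [VP [V vanished] [CP [C whether] [S [NP [Det every] [N cat]] [VP [V praised] [CP [C whether] [S [NP [Det every] [N reviewer]] [VP [V vanished]]]]]]]]]
The span 'whether every cat praised whether every reviewer vanished' is the CP node built by CP → C S.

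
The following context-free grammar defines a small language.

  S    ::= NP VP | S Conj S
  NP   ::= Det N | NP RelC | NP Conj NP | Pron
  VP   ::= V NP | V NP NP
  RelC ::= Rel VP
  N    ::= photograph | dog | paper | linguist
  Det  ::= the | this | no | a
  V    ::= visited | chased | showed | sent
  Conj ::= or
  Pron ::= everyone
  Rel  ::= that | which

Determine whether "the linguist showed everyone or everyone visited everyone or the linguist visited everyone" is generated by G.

S
  S
    NP
      Det: the
      N: linguist
    VP
      V: showed
      NP
        Pron: everyone
  Conj: or
  S
    S
      NP
        Pron: everyone
      VP
        V: visited
        NP
          Pron: everyone
    Conj: or
    S
      NP
        Det: the
        N: linguist
      VP
        V: visited
        NP
          Pron: everyone
Every word is introduced by a lexical rule and the phrasal rules combine the resulting categories into a single S.

Grammatical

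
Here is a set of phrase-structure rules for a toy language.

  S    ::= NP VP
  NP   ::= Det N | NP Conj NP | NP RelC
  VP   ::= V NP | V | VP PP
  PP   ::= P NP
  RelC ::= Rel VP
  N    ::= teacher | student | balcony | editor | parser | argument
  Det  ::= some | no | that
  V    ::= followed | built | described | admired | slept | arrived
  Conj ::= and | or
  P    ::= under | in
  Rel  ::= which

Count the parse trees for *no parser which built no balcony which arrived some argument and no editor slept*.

5

Two of the 5 distinct bracketings:
[S [NP [NP [NP [Det no] [N parser]] [RelC [Rel which] [VP [V built] [NP [NP [Det no] [N balcony]] [RelC [Rel which] [VP [V arrived] [NP [Det some] [N argument]]]]]]]] [Conj and] [NP [Det no] [N editor]]] [VP [V slept]]]
[S [NP [NP [NP [NP [Det no] [N parser]] [RelC [Rel which] [VP [V built] [NP [Det no] [N balcony]]]]] [RelC [Rel which] [VP [V arrived] [NP [Det some] [N argument]]]]] [Conj and] [NP [Det no] [N editor]]] [VP [V slept]]]
The trees differ in how a recursive rule is bracketed over the same span.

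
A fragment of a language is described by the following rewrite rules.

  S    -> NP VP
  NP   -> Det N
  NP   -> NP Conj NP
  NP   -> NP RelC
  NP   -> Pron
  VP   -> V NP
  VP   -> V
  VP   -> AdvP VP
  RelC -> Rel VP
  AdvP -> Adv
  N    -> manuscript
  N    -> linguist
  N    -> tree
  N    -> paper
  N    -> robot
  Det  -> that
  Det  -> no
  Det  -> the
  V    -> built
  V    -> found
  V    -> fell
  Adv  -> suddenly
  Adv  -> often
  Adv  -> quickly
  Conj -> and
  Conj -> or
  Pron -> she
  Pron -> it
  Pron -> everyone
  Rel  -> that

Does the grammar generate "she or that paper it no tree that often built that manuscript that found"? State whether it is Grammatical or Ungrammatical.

An N word can never sit immediately before a Pron word in any string this grammar generates, so the substring 'paper it' rules out a derivation.

Ungrammatical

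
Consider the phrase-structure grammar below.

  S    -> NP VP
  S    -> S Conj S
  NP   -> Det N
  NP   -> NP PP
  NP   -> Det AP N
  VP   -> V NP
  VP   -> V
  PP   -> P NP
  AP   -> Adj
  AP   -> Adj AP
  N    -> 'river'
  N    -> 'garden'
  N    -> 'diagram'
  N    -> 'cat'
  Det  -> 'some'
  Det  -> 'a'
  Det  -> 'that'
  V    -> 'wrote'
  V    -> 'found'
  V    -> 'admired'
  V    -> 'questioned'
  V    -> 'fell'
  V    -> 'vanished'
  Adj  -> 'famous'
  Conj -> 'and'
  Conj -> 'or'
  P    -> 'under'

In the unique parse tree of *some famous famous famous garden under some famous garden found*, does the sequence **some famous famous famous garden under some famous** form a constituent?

[S [NP [NP [Det some] [AP [Adj famous] [AP [Adj famous] [AP [Adj famous]]]] [N garden]] [PP [P under] [NP [Det some] [AP [Adj famous]] [N garden]]]] [VP [V found]]]
The smallest constituent containing 'some famous famous famous garden under some famous' is the NP spanning 'some famous famous famous garden under some famous garden'; no single node in the tree dominates exactly the given words.

No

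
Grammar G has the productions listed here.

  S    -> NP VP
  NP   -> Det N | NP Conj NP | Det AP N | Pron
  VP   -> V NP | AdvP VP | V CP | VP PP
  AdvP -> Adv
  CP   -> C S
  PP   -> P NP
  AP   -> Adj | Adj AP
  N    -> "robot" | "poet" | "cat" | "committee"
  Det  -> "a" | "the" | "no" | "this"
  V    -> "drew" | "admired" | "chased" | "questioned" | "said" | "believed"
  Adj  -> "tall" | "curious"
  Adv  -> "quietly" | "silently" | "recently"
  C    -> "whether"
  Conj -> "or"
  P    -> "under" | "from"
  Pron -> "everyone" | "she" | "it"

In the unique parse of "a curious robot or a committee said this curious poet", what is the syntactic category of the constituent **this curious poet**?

NP

[S [NP [NP [Det a] [AP [Adj curious]] [N robot]] [Conj or] [NP [Det a] [N committee]]] [VP [V said] [NP [Det this] [AP [Adj curious]] [N poet]]]]
The span 'this curious poet' is the NP node built by NP → Det AP N.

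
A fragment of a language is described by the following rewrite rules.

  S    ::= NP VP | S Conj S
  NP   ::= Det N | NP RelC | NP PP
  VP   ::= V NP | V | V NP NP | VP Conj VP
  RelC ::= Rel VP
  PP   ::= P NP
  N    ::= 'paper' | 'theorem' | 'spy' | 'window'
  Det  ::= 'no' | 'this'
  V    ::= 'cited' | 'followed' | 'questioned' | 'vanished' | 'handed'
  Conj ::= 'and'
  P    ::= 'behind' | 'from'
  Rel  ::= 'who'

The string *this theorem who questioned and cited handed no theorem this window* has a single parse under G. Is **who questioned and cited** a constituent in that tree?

Yes

[S [NP [NP [Det this] [N theorem]] [RelC [Rel who] [VP [VP [V questioned]] [Conj and] [VP [V cited]]]]] [VP [V handed] [NP [Det no] [N theorem]] [NP [Det this] [N window]]]]
The words 'who questioned and cited' are exhaustively dominated by a single RelC node (built by RelC → Rel VP), so they form a constituent.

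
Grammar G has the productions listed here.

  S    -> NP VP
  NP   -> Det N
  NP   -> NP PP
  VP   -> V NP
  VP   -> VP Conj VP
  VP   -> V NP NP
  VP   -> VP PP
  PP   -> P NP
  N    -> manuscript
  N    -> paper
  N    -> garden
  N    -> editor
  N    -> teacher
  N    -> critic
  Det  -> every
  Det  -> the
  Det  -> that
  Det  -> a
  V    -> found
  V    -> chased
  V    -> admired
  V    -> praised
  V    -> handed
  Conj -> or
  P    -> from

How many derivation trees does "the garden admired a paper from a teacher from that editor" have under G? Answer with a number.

5

Two of the 5 distinct bracketings:
[S [NP [Det the] [N garden]] [VP [V admired] [NP [NP [Det a] [N paper]] [PP [P from] [NP [NP [Det a] [N teacher]] [PP [P from] [NP [Det that] [N editor]]]]]]]]
[S [NP [Det the] [N garden]] [VP [V admired] [NP [NP [NP [Det a] [N paper]] [PP [P from] [NP [Det a] [N teacher]]]] [PP [P from] [NP [Det that] [N editor]]]]]]
The trees differ in how a recursive rule is bracketed over the same span.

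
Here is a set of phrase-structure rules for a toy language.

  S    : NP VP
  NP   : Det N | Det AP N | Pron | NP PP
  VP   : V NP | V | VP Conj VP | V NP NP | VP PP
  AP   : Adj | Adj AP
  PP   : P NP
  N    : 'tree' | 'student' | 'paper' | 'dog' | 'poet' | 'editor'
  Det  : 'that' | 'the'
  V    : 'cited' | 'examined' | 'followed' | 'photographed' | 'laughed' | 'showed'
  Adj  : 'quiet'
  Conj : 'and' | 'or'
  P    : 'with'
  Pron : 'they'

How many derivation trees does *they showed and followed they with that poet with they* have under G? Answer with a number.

Two of the 9 distinct bracketings:
[S [NP [Pron they]] [VP [VP [V showed]] [Conj and] [VP [V followed] [NP [NP [Pron they]] [PP [P with] [NP [NP [Det that] [N poet]] [PP [P with] [NP [Pron they]]]]]]]]]
[S [NP [Pron they]] [VP [VP [V showed]] [Conj and] [VP [V followed] [NP [NP [NP [Pron they]] [PP [P with] [NP [Det that] [N poet]]]] [PP [P with] [NP [Pron they]]]]]]]
The trees differ in how a recursive rule is bracketed over the same span.

9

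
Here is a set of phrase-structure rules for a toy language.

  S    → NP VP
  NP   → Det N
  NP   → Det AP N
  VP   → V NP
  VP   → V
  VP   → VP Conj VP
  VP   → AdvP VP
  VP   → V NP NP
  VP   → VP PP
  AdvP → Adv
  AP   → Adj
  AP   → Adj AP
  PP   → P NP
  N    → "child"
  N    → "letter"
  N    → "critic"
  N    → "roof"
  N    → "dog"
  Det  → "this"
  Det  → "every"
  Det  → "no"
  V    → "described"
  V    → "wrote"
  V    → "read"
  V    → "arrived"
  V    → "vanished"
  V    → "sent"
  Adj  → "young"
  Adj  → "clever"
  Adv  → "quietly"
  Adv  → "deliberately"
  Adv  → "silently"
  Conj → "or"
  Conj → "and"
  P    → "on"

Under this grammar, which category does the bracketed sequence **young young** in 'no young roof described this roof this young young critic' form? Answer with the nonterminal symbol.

AP

S
  NP
    Det: no
    AP
      Adj: young
    N: roof
  VP
    V: described
    NP
      Det: this
      N: roof
    NP
      Det: this
      AP
        Adj: young
        AP
          Adj: young
      N: critic
The span 'young young' is the AP node built by AP → Adj AP.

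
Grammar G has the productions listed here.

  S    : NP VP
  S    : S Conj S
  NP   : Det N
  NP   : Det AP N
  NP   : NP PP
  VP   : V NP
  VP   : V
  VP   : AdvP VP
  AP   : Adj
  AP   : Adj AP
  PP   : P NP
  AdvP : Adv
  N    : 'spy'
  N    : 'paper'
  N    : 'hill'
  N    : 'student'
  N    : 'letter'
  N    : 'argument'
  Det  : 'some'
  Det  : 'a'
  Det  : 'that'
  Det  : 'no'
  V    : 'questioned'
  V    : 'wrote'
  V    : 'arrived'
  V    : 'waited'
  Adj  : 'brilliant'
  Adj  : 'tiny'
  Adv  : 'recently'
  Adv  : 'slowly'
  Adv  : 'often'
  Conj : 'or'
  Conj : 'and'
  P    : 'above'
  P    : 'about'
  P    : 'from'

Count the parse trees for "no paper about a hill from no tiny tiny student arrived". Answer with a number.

The two bracketings:
[S [NP [NP [Det no] [N paper]] [PP [P about] [NP [NP [Det a] [N hill]] [PP [P from] [NP [Det no] [AP [Adj tiny] [AP [Adj tiny]]] [N student]]]]]] [VP [V arrived]]]
[S [NP [NP [NP [Det no] [N paper]] [PP [P about] [NP [Det a] [N hill]]]] [PP [P from] [NP [Det no] [AP [Adj tiny] [AP [Adj tiny]]] [N student]]]] [VP [V arrived]]]
The trees differ in how a recursive rule is bracketed over the same span.

2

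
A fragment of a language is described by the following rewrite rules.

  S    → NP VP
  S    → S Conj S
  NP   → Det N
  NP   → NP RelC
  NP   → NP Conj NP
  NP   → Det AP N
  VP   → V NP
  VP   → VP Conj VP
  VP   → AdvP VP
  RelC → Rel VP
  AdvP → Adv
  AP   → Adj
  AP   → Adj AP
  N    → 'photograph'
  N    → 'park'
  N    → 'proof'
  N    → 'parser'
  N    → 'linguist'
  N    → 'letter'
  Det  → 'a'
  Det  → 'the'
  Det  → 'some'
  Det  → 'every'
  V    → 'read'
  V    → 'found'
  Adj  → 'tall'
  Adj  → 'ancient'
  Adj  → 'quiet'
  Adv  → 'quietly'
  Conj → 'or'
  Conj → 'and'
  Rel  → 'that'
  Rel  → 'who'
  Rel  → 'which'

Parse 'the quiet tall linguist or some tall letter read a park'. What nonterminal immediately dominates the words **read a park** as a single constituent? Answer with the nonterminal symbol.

VP

S
  NP
    NP
      Det: the
      AP
        Adj: quiet
        AP
          Adj: tall
      N: linguist
    Conj: or
    NP
      Det: some
      AP
        Adj: tall
      N: letter
  VP
    V: read
    NP
      Det: a
      N: park
The span 'read a park' is the VP node built by VP → V NP.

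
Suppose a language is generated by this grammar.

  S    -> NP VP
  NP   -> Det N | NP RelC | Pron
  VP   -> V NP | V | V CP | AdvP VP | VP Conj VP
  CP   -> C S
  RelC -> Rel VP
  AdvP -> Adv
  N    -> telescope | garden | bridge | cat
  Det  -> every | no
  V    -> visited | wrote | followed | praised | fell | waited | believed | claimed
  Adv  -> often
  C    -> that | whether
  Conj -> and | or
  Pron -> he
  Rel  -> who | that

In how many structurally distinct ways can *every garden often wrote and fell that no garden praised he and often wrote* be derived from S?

Two of the 7 distinct bracketings:
[S [NP [Det every] [N garden]] [VP [AdvP [Adv often]] [VP [VP [V wrote]] [Conj and] [VP [V fell] [CP [C that] [S [NP [Det no] [N garden]] [VP [VP [V praised] [NP [Pron he]]] [Conj and] [VP [AdvP [Adv often]] [VP [V wrote]]]]]]]]]]
[S [NP [Det every] [N garden]] [VP [AdvP [Adv often]] [VP [VP [V wrote]] [Conj and] [VP [VP [V fell] [CP [C that] [S [NP [Det no] [N garden]] [VP [V praised] [NP [Pron he]]]]]] [Conj and] [VP [AdvP [Adv often]] [VP [V wrote]]]]]]]
The trees differ in how a recursive rule is bracketed over the same span.

7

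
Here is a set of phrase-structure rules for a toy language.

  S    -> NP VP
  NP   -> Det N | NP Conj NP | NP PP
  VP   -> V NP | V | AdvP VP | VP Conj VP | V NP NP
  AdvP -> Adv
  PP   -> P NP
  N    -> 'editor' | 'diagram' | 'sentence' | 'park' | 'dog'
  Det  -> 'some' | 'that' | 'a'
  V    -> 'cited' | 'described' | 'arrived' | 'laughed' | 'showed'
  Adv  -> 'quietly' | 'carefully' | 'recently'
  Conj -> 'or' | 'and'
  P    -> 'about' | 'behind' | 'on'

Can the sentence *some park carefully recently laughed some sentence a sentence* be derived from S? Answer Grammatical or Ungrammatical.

[S [NP [Det some] [N park]] [VP [AdvP [Adv carefully]] [VP [AdvP [Adv recently]] [VP [V laughed] [NP [Det some] [N sentence]] [NP [Det a] [N sentence]]]]]]
Each bracket corresponds to one application of a listed rule, so the string is derivable from S.

Grammatical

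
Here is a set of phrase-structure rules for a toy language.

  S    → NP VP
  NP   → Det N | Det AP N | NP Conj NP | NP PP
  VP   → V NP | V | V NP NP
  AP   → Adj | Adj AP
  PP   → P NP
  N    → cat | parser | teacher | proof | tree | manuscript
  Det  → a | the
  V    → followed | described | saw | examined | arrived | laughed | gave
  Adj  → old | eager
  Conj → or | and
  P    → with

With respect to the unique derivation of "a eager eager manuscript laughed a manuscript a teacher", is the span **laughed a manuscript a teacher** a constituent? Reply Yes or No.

Yes

[S [NP [Det a] [AP [Adj eager] [AP [Adj eager]]] [N manuscript]] [VP [V laughed] [NP [Det a] [N manuscript]] [NP [Det a] [N teacher]]]]
The words 'laughed a manuscript a teacher' are exhaustively dominated by a single VP node (built by VP → V NP NP), so they form a constituent.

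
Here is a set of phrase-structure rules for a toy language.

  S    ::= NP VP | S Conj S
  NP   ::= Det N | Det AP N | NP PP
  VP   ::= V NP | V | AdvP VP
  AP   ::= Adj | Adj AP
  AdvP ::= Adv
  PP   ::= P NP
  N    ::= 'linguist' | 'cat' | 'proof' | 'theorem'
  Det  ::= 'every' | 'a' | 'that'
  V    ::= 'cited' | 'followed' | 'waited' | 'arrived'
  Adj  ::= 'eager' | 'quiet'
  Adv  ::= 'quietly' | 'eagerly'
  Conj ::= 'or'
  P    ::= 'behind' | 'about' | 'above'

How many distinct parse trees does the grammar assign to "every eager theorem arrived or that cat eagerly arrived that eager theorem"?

[S [S [NP [Det every] [AP [Adj eager]] [N theorem]] [VP [V arrived]]] [Conj or] [S [NP [Det that] [N cat]] [VP [AdvP [Adv eagerly]] [VP [V arrived] [NP [Det that] [AP [Adj eager]] [N theorem]]]]]]
No rule offers an alternative attachment or grouping for any span, so this is the only derivation.

1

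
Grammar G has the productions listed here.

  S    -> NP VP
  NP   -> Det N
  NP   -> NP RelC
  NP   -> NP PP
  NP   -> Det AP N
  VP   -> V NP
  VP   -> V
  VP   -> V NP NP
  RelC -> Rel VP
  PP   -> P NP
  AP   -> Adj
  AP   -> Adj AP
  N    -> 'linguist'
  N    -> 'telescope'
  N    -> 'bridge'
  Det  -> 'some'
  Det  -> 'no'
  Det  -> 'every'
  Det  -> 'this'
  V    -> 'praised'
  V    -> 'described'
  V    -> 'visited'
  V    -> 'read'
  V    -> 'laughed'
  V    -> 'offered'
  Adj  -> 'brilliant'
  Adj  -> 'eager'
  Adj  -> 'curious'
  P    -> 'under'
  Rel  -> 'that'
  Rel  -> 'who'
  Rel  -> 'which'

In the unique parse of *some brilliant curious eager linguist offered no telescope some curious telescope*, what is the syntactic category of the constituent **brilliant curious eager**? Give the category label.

AP

[S [NP [Det some] [AP [Adj brilliant] [AP [Adj curious] [AP [Adj eager]]]] [N linguist]] [VP [V offered] [NP [Det no] [N telescope]] [NP [Det some] [AP [Adj curious]] [N telescope]]]]
The span 'brilliant curious eager' is the AP node built by AP → Adj AP.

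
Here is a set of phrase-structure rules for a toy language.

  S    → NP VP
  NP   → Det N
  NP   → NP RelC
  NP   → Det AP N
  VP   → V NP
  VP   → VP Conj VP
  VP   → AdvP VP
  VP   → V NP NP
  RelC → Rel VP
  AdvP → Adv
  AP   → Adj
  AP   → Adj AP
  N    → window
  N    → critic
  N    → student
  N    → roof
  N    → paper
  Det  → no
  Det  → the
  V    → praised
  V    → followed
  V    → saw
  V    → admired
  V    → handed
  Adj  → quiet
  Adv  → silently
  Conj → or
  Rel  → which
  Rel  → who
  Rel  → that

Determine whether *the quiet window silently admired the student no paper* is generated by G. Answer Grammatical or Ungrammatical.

S
  NP
    Det: the
    AP
      Adj: quiet
    N: window
  VP
    AdvP
      Adv: silently
    VP
      V: admired
      NP
        Det: the
        N: student
      NP
        Det: no
        N: paper
Every word is introduced by a lexical rule and the phrasal rules combine the resulting categories into a single S.

Grammatical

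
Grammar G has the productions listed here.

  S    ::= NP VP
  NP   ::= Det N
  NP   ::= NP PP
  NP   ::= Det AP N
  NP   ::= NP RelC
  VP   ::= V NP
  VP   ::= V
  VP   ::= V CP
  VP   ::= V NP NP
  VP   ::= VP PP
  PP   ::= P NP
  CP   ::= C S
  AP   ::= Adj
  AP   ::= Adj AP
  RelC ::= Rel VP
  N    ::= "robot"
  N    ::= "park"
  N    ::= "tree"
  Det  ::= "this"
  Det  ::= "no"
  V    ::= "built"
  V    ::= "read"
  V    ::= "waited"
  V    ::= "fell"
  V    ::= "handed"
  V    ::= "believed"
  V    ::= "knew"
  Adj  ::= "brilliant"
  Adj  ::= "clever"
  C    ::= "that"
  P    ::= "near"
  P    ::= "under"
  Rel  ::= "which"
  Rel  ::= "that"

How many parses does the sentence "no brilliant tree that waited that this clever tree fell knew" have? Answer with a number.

1

[S [NP [NP [Det no] [AP [Adj brilliant]] [N tree]] [RelC [Rel that] [VP [V waited] [CP [C that] [S [NP [Det this] [AP [Adj clever]] [N tree]] [VP [V fell]]]]]]] [VP [V knew]]]
No rule offers an alternative attachment or grouping for any span, so this is the only derivation.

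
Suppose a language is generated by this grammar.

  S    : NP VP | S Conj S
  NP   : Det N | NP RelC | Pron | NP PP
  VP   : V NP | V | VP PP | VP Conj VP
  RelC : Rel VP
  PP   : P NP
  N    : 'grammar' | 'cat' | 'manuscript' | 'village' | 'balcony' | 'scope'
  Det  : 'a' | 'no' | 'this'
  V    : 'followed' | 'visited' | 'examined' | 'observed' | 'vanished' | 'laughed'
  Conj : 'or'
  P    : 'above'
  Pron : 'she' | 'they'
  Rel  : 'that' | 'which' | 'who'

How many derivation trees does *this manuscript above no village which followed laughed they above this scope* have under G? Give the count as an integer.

Two of the 4 distinct bracketings:
[S [NP [NP [NP [Det this] [N manuscript]] [PP [P above] [NP [Det no] [N village]]]] [RelC [Rel which] [VP [V followed]]]] [VP [V laughed] [NP [NP [Pron they]] [PP [P above] [NP [Det this] [N scope]]]]]]
[S [NP [NP [NP [Det this] [N manuscript]] [PP [P above] [NP [Det no] [N village]]]] [RelC [Rel which] [VP [V followed]]]] [VP [VP [V laughed] [NP [Pron they]]] [PP [P above] [NP [Det this] [N scope]]]]]
The difference turns on whether VP → VP PP is used at the relevant span, versus an alternative expansion of VP.

4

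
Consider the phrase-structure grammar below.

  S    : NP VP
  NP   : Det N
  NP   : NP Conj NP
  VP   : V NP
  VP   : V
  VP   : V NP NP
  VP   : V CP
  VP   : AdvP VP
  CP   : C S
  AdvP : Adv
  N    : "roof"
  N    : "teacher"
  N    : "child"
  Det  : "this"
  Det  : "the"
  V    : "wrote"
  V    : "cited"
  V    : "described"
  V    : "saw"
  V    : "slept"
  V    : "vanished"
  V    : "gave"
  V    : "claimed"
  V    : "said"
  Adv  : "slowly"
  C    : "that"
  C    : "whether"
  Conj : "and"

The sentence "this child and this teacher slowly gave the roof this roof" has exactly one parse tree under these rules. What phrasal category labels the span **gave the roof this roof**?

S
  NP
    NP
      Det: this
      N: child
    Conj: and
    NP
      Det: this
      N: teacher
  VP
    AdvP
      Adv: slowly
    VP
      V: gave
      NP
        Det: the
        N: roof
      NP
        Det: this
        N: roof
The span 'gave the roof this roof' is the VP node built by VP → V NP NP.

VP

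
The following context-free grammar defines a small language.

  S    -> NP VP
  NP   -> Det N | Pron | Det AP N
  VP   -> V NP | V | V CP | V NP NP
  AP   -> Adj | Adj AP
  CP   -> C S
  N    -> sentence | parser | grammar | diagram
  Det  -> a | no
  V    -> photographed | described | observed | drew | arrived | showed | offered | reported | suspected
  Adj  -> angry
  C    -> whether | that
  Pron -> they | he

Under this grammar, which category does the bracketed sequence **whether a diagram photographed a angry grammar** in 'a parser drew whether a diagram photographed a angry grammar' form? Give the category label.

CP

[S [NP [Det a] [N parser]] [VP [V drew] [CP [C whether] [S [NP [Det a] [N diagram]] [VP [V photographed] [NP [Det a] [AP [Adj angry]] [N grammar]]]]]]]
The span 'whether a diagram photographed a angry grammar' is the CP node built by CP → C S.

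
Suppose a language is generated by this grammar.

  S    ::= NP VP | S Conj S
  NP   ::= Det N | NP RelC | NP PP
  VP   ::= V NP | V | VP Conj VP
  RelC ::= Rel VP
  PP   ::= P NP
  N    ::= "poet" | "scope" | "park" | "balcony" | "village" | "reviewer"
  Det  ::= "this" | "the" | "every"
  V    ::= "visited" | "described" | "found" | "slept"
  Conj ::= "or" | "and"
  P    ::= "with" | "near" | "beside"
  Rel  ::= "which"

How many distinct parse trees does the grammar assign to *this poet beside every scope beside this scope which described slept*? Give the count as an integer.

5

Two of the 5 distinct bracketings:
[S [NP [NP [NP [Det this] [N poet]] [PP [P beside] [NP [NP [Det every] [N scope]] [PP [P beside] [NP [Det this] [N scope]]]]]] [RelC [Rel which] [VP [V described]]]] [VP [V slept]]]
[S [NP [NP [NP [NP [Det this] [N poet]] [PP [P beside] [NP [Det every] [N scope]]]] [PP [P beside] [NP [Det this] [N scope]]]] [RelC [Rel which] [VP [V described]]]] [VP [V slept]]]
The trees differ in how a recursive rule is bracketed over the same span.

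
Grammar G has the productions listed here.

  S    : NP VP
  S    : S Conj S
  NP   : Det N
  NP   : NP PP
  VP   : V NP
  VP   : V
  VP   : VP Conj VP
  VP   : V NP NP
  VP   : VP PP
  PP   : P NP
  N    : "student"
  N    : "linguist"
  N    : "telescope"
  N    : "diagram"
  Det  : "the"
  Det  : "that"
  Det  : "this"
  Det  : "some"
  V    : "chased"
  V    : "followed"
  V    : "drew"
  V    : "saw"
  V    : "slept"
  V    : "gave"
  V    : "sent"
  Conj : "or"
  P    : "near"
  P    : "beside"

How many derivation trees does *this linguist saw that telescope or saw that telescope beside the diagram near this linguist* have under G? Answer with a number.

Two of the 9 distinct bracketings:
[S [NP [Det this] [N linguist]] [VP [VP [V saw] [NP [Det that] [N telescope]]] [Conj or] [VP [V saw] [NP [NP [Det that] [N telescope]] [PP [P beside] [NP [NP [Det the] [N diagram]] [PP [P near] [NP [Det this] [N linguist]]]]]]]]]
[S [NP [Det this] [N linguist]] [VP [VP [V saw] [NP [Det that] [N telescope]]] [Conj or] [VP [V saw] [NP [NP [NP [Det that] [N telescope]] [PP [P beside] [NP [Det the] [N diagram]]]] [PP [P near] [NP [Det this] [N linguist]]]]]]]
The trees differ in how a recursive rule is bracketed over the same span.

9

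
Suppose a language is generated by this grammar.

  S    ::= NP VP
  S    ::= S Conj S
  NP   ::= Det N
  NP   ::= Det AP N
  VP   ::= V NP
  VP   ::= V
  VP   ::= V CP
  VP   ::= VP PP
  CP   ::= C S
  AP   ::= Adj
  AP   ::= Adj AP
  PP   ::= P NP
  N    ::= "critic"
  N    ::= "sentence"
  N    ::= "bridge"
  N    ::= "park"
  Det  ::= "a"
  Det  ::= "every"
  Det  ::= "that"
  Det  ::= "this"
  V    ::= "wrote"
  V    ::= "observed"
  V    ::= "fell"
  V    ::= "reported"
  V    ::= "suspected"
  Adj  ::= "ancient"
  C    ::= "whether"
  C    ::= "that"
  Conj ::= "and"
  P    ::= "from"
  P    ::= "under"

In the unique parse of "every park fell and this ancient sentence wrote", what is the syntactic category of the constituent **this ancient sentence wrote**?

S

S
  S
    NP
      Det: every
      N: park
    VP
      V: fell
  Conj: and
  S
    NP
      Det: this
      AP
        Adj: ancient
      N: sentence
    VP
      V: wrote
The span 'this ancient sentence wrote' is the S node built by S → NP VP.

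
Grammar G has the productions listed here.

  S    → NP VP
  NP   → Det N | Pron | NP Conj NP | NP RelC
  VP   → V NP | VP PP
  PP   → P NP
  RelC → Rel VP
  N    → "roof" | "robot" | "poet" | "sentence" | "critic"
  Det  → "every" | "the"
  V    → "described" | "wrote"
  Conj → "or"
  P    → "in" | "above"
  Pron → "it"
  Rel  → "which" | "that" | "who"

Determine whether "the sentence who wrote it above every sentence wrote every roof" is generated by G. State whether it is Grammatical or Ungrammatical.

[S [NP [NP [Det the] [N sentence]] [RelC [Rel who] [VP [VP [V wrote] [NP [Pron it]]] [PP [P above] [NP [Det every] [N sentence]]]]]] [VP [V wrote] [NP [Det every] [N roof]]]]
Every word is introduced by a lexical rule and the phrasal rules combine the resulting categories into a single S.

Grammatical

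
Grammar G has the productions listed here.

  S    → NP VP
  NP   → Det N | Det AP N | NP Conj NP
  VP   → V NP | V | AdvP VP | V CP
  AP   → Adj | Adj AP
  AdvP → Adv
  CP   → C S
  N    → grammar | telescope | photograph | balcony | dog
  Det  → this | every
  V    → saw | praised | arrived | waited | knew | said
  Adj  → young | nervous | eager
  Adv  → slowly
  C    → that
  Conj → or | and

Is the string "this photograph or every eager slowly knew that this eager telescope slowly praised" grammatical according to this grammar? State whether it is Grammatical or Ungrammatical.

Ungrammatical

An Adj word can never sit immediately before an Adv word in any string this grammar generates, so the substring 'eager slowly' rules out a derivation.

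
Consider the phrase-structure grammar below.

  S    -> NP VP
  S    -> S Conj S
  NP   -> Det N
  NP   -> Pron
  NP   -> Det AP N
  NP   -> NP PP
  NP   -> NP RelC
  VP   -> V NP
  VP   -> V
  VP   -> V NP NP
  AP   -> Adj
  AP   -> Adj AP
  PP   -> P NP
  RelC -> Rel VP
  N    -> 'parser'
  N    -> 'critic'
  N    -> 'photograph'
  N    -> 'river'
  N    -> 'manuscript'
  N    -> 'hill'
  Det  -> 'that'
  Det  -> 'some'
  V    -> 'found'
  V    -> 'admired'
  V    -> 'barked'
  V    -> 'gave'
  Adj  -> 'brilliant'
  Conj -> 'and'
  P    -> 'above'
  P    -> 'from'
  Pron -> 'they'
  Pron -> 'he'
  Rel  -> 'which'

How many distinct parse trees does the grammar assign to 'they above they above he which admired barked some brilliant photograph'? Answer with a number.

5

Two of the 5 distinct bracketings:
[S [NP [NP [Pron they]] [PP [P above] [NP [NP [Pron they]] [PP [P above] [NP [NP [Pron he]] [RelC [Rel which] [VP [V admired]]]]]]]] [VP [V barked] [NP [Det some] [AP [Adj brilliant]] [N photograph]]]]
[S [NP [NP [Pron they]] [PP [P above] [NP [NP [NP [Pron they]] [PP [P above] [NP [Pron he]]]] [RelC [Rel which] [VP [V admired]]]]]] [VP [V barked] [NP [Det some] [AP [Adj brilliant]] [N photograph]]]]
The trees differ in how a recursive rule is bracketed over the same span.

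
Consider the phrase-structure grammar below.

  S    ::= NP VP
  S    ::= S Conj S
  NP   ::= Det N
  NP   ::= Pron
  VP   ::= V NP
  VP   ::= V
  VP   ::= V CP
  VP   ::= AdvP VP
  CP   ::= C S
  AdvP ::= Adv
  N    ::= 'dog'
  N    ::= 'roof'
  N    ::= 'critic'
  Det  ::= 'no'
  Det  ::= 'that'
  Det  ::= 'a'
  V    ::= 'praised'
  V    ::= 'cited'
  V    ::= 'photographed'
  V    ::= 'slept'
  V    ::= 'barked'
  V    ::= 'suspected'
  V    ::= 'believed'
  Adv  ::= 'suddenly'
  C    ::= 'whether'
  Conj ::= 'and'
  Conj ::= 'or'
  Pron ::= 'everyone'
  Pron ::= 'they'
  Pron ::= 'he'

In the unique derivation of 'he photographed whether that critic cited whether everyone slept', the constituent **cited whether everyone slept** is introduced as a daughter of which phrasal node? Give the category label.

S
  NP
    Pron: he
  VP
    V: photographed
    CP
      C: whether
      S
        NP
          Det: that
          N: critic
        VP
          V: cited
          CP
            C: whether
            S
              NP
                Pron: everyone
              VP
                V: slept
The span 'cited whether everyone slept' is the VP node built by VP → V CP.
Its mother is the S built by S → NP VP.

S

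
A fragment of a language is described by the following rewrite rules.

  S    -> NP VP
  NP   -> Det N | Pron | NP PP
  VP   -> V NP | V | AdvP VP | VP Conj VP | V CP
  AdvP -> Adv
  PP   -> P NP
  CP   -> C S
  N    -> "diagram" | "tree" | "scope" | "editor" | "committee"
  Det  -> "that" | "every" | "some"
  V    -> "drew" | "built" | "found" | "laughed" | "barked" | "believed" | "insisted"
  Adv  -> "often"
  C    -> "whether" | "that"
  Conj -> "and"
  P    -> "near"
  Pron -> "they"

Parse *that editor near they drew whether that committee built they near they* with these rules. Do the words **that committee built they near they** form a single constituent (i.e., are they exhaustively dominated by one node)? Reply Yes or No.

Yes

[S [NP [NP [Det that] [N editor]] [PP [P near] [NP [Pron they]]]] [VP [V drew] [CP [C whether] [S [NP [Det that] [N committee]] [VP [V built] [NP [NP [Pron they]] [PP [P near] [NP [Pron they]]]]]]]]]
The words 'that committee built they near they' are exhaustively dominated by a single S node (built by S → NP VP), so they form a constituent.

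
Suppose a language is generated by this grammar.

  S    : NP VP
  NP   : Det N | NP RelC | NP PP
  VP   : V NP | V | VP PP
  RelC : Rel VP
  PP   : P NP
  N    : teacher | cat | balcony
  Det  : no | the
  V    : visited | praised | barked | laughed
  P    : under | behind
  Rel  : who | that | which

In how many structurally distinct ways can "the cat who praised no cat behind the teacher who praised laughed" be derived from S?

7

Two of the 7 distinct bracketings:
[S [NP [NP [Det the] [N cat]] [RelC [Rel who] [VP [V praised] [NP [NP [NP [Det no] [N cat]] [PP [P behind] [NP [Det the] [N teacher]]]] [RelC [Rel who] [VP [V praised]]]]]]] [VP [V laughed]]]
[S [NP [NP [Det the] [N cat]] [RelC [Rel who] [VP [V praised] [NP [NP [Det no] [N cat]] [PP [P behind] [NP [NP [Det the] [N teacher]] [RelC [Rel who] [VP [V praised]]]]]]]]] [VP [V laughed]]]
The trees differ in how a recursive rule is bracketed over the same span.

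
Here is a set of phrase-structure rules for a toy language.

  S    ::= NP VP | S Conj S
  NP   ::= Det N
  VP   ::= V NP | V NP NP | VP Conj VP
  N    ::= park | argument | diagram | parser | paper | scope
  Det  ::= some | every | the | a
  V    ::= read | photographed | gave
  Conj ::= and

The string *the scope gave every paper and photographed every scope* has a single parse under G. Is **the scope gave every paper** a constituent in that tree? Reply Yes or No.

No

[S [NP [Det the] [N scope]] [VP [VP [V gave] [NP [Det every] [N paper]]] [Conj and] [VP [V photographed] [NP [Det every] [N scope]]]]]
The smallest constituent containing 'the scope gave every paper' is the S spanning 'the scope gave every paper and photographed every scope'; no single node in the tree dominates exactly the given words.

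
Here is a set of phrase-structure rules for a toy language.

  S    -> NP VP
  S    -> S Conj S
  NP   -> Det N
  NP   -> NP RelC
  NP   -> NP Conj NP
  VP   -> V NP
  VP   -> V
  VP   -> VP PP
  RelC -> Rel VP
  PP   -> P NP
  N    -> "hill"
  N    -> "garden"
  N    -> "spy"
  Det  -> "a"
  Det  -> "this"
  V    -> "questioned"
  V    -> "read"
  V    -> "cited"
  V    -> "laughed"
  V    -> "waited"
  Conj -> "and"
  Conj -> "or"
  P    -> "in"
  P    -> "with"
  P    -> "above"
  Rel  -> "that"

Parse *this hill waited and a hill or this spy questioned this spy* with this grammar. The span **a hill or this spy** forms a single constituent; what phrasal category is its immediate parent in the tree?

S
  S
    NP
      Det: this
      N: hill
    VP
      V: waited
  Conj: and
  S
    NP
      NP
        Det: a
        N: hill
      Conj: or
      NP
        Det: this
        N: spy
    VP
      V: questioned
      NP
        Det: this
        N: spy
The span 'a hill or this spy' is the NP node built by NP → NP Conj NP.
Its mother is the S built by S → NP VP.

S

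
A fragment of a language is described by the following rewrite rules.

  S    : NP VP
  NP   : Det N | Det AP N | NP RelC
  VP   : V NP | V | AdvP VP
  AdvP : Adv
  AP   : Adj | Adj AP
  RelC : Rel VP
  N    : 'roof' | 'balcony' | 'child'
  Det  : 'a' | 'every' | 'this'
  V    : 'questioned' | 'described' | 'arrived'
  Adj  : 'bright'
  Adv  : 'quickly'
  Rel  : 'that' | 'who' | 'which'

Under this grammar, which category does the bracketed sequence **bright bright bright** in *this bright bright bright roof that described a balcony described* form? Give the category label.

AP

S
  NP
    NP
      Det: this
      AP
        Adj: bright
        AP
          Adj: bright
          AP
            Adj: bright
      N: roof
    RelC
      Rel: that
      VP
        V: described
        NP
          Det: a
          N: balcony
  VP
    V: described
The span 'bright bright bright' is the AP node built by AP → Adj AP.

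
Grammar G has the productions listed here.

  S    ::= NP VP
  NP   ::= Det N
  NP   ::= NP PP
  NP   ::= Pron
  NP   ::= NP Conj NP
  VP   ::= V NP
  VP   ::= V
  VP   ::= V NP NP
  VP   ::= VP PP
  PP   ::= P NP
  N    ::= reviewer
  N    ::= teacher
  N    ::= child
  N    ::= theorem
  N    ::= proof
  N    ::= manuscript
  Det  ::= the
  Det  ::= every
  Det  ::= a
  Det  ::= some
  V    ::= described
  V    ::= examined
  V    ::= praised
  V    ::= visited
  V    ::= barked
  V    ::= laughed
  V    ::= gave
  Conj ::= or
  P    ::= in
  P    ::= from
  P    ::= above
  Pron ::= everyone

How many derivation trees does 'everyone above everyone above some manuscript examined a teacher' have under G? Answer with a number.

The two bracketings:
[S [NP [NP [Pron everyone]] [PP [P above] [NP [NP [Pron everyone]] [PP [P above] [NP [Det some] [N manuscript]]]]]] [VP [V examined] [NP [Det a] [N teacher]]]]
[S [NP [NP [NP [Pron everyone]] [PP [P above] [NP [Pron everyone]]]] [PP [P above] [NP [Det some] [N manuscript]]]] [VP [V examined] [NP [Det a] [N teacher]]]]
The trees differ in how a recursive rule is bracketed over the same span.

2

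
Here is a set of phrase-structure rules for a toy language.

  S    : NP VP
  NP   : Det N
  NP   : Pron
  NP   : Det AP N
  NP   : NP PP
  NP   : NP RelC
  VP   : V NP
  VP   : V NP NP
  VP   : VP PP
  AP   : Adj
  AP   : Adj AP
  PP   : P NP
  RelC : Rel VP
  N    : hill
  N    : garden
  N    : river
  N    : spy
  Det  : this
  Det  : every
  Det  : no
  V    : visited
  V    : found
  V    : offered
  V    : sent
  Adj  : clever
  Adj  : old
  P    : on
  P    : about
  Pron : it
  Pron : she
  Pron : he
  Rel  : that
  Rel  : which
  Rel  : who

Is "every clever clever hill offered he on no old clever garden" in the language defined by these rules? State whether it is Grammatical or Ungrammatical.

Grammatical

[S [NP [Det every] [AP [Adj clever] [AP [Adj clever]]] [N hill]] [VP [V offered] [NP [NP [Pron he]] [PP [P on] [NP [Det no] [AP [Adj old] [AP [Adj clever]]] [N garden]]]]]]
Each bracket corresponds to one application of a listed rule, so the string is derivable from S.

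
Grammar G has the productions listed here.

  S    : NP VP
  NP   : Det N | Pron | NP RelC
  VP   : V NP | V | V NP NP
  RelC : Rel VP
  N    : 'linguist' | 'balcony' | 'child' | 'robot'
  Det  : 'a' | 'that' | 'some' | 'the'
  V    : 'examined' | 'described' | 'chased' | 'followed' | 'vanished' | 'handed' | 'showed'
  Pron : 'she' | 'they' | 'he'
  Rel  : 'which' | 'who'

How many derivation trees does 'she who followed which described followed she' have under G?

1

[S [NP [NP [NP [Pron she]] [RelC [Rel who] [VP [V followed]]]] [RelC [Rel which] [VP [V described]]]] [VP [V followed] [NP [Pron she]]]]
No rule offers an alternative attachment or grouping for any span, so this is the only derivation.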